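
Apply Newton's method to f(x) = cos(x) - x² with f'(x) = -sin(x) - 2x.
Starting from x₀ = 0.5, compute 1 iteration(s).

f(x) = cos(x) - x²
f'(x) = -sin(x) - 2x
x₀ = 0.5

Newton-Raphson formula: x_{n+1} = x_n - f(x_n)/f'(x_n)

Iteration 1:
  f(0.500000) = 0.627583
  f'(0.500000) = -1.479426
  x_1 = 0.500000 - 0.627583/(-1.479426) = 0.924207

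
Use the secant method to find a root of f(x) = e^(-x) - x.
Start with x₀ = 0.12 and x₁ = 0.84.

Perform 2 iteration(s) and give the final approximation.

f(x) = e^(-x) - x
x₀ = 0.12, x₁ = 0.84

Secant formula: x_{n+1} = x_n - f(x_n)(x_n - x_{n-1})/(f(x_n) - f(x_{n-1}))

Iteration 1:
  f(0.120000) = 0.766920
  f(0.840000) = -0.408289
  x_2 = 0.840000 - (-0.408289)×(0.840000 - 0.120000)/(-0.408289 - 0.766920)
       = 0.589859
Iteration 2:
  f(0.840000) = -0.408289
  f(0.589859) = -0.035453
  x_3 = 0.589859 - (-0.035453)×(0.589859 - 0.840000)/(-0.035453 - (-0.408289))
       = 0.566073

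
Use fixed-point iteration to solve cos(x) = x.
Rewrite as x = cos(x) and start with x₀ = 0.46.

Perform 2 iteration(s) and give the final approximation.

Equation: cos(x) = x
Fixed-point form: x = cos(x)
x₀ = 0.46

x_1 = g(0.460000) = 0.896052
x_2 = g(0.896052) = 0.624697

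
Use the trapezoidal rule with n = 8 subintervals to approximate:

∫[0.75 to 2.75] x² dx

f(x) = x²
a = 0.75, b = 2.75, n = 8
h = (b - a)/n = 0.250000

Trapezoidal rule: (h/2)[f(x₀) + 2f(x₁) + 2f(x₂) + ... + f(xₙ)]

x_0 = 0.7500, f(x_0) = 0.562500, coefficient = 1
x_1 = 1.0000, f(x_1) = 1.000000, coefficient = 2
x_2 = 1.2500, f(x_2) = 1.562500, coefficient = 2
x_3 = 1.5000, f(x_3) = 2.250000, coefficient = 2
x_4 = 1.7500, f(x_4) = 3.062500, coefficient = 2
x_5 = 2.0000, f(x_5) = 4.000000, coefficient = 2
x_6 = 2.2500, f(x_6) = 5.062500, coefficient = 2
x_7 = 2.5000, f(x_7) = 6.250000, coefficient = 2
x_8 = 2.7500, f(x_8) = 7.562500, coefficient = 1

I ≈ (0.250000/2) × 54.500000 = 6.812500
Exact value: 6.791667
Error: 0.020833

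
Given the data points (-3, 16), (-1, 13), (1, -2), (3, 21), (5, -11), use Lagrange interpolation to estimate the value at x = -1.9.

Lagrange interpolation formula:
P(x) = Σ yᵢ × Lᵢ(x)
where Lᵢ(x) = Π_{j≠i} (x - xⱼ)/(xᵢ - xⱼ)

L_0(-1.9) = (-1.9 - (-1))/(-3 - (-1)) × (-1.9 - 1)/(-3 - 1) × (-1.9 - 3)/(-3 - 3) × (-1.9 - 5)/(-3 - 5) = 0.229802
L_1(-1.9) = (-1.9 - (-3))/(-1 - (-3)) × (-1.9 - 1)/(-1 - 1) × (-1.9 - 3)/(-1 - 3) × (-1.9 - 5)/(-1 - 5) = 1.123478
L_2(-1.9) = (-1.9 - (-3))/(1 - (-3)) × (-1.9 - (-1))/(1 - (-1)) × (-1.9 - 3)/(1 - 3) × (-1.9 - 5)/(1 - 5) = -0.522998
L_3(-1.9) = (-1.9 - (-3))/(3 - (-3)) × (-1.9 - (-1))/(3 - (-1)) × (-1.9 - 1)/(3 - 1) × (-1.9 - 5)/(3 - 5) = 0.206353
L_4(-1.9) = (-1.9 - (-3))/(5 - (-3)) × (-1.9 - (-1))/(5 - (-1)) × (-1.9 - 1)/(5 - 1) × (-1.9 - 3)/(5 - 3) = -0.036635

P(-1.9) = 16×L_0(-1.9) + 13×L_1(-1.9) + (-2)×L_2(-1.9) + 21×L_3(-1.9) + (-11)×L_4(-1.9)
P(-1.9) = 24.064452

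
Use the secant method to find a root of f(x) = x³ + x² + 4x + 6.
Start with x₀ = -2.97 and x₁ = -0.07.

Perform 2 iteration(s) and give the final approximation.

f(x) = x³ + x² + 4x + 6
x₀ = -2.97, x₁ = -0.07

Secant formula: x_{n+1} = x_n - f(x_n)(x_n - x_{n-1})/(f(x_n) - f(x_{n-1}))

Iteration 1:
  f(-2.970000) = -23.257173
  f(-0.070000) = 5.724557
  x_2 = -0.070000 - 5.724557×(-0.070000 - (-2.970000))/(5.724557 - (-23.257173))
       = -0.642817
Iteration 2:
  f(-0.070000) = 5.724557
  f(-0.642817) = 3.576327
  x_3 = -0.642817 - 3.576327×(-0.642817 - (-0.070000))/(3.576327 - 5.724557)
       = -1.596429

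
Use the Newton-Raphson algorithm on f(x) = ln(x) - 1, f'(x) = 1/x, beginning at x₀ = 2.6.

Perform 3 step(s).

f(x) = ln(x) - 1
f'(x) = 1/x
x₀ = 2.6

Newton-Raphson formula: x_{n+1} = x_n - f(x_n)/f'(x_n)

Iteration 1:
  f(2.600000) = -0.044489
  f'(2.600000) = 0.384615
  x_1 = 2.600000 - (-0.044489)/0.384615 = 2.715670
Iteration 2:
  f(2.715670) = -0.000961
  f'(2.715670) = 0.368233
  x_2 = 2.715670 - (-0.000961)/0.368233 = 2.718281
Iteration 3:
  f(2.718281) = 0.000000
  f'(2.718281) = 0.367880
  x_3 = 2.718281 - 0.000000/0.367880 = 2.718282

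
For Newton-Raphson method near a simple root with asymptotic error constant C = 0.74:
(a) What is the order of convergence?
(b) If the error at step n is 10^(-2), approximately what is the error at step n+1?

(a) Newton-Raphson has quadratic (order 2) convergence near simple roots.
    This means |e_{n+1}| ≈ C|e_n|².

(b) With |e_n| = 10^(-2) and C = 0.74:
    |e_{n+1}| ≈ 0.74 × (10^(-2))² = 0.74 × 10^(-4)

(a) 2 (quadratic); (b) |e_{n+1}| ≈ 7.400e-05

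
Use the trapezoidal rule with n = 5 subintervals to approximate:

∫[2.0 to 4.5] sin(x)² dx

f(x) = sin(x)²
a = 2.0, b = 4.5, n = 5
h = (b - a)/n = 0.500000

Trapezoidal rule: (h/2)[f(x₀) + 2f(x₁) + 2f(x₂) + ... + f(xₙ)]

x_0 = 2.0000, f(x_0) = 0.826822, coefficient = 1
x_1 = 2.5000, f(x_1) = 0.358169, coefficient = 2
x_2 = 3.0000, f(x_2) = 0.019915, coefficient = 2
x_3 = 3.5000, f(x_3) = 0.123049, coefficient = 2
x_4 = 4.0000, f(x_4) = 0.572750, coefficient = 2
x_5 = 4.5000, f(x_5) = 0.955565, coefficient = 1

I ≈ (0.500000/2) × 3.930152 = 0.982538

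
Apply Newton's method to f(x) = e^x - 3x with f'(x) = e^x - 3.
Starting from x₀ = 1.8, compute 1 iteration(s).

f(x) = e^x - 3x
f'(x) = e^x - 3
x₀ = 1.8

Newton-Raphson formula: x_{n+1} = x_n - f(x_n)/f'(x_n)

Iteration 1:
  f(1.800000) = 0.649647
  f'(1.800000) = 3.049647
  x_1 = 1.800000 - 0.649647/3.049647 = 1.586976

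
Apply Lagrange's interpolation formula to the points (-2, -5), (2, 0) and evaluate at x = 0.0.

Lagrange interpolation formula:
P(x) = Σ yᵢ × Lᵢ(x)
where Lᵢ(x) = Π_{j≠i} (x - xⱼ)/(xᵢ - xⱼ)

L_0(0.0) = (0.0 - 2)/(-2 - 2) = 0.500000
L_1(0.0) = (0.0 - (-2))/(2 - (-2)) = 0.500000

P(0.0) = (-5)×L_0(0.0) + 0×L_1(0.0)
P(0.0) = -2.500000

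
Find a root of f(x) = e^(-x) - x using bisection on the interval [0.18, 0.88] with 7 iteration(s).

f(x) = e^(-x) - x
Initial interval: [0.18, 0.88]

Iteration 1:
  c_1 = (0.180000 + 0.880000)/2 = 0.530000
  f(c_1) = f(0.530000) = 0.058605
  f(a) × f(c) ≥ 0, new interval: [0.530000, 0.880000]
Iteration 2:
  c_2 = (0.530000 + 0.880000)/2 = 0.705000
  f(c_2) = f(0.705000) = -0.210891
  f(a) × f(c) < 0, new interval: [0.530000, 0.705000]
Iteration 3:
  c_3 = (0.530000 + 0.705000)/2 = 0.617500
  f(c_3) = f(0.617500) = -0.078209
  f(a) × f(c) < 0, new interval: [0.530000, 0.617500]
Iteration 4:
  c_4 = (0.530000 + 0.617500)/2 = 0.573750
  f(c_4) = f(0.573750) = -0.010341
  f(a) × f(c) < 0, new interval: [0.530000, 0.573750]
Iteration 5:
  c_5 = (0.530000 + 0.573750)/2 = 0.551875
  f(c_5) = f(0.551875) = 0.023994
  f(a) × f(c) ≥ 0, new interval: [0.551875, 0.573750]
Iteration 6:
  c_6 = (0.551875 + 0.573750)/2 = 0.562812
  f(c_6) = f(0.562812) = 0.006792
  f(a) × f(c) ≥ 0, new interval: [0.562812, 0.573750]
Iteration 7:
  c_7 = (0.562812 + 0.573750)/2 = 0.568281
  f(c_7) = f(0.568281) = -0.001783
  f(a) × f(c) < 0, new interval: [0.562812, 0.568281]

After 7 iteration(s), the approximation is c_7 = 0.568281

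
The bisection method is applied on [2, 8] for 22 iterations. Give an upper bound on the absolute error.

Bisection error bound: |error| ≤ (b-a)/2^n
|error| ≤ (8 - 2)/2^22 = 6/2^22
|error| ≤ 0.0000014305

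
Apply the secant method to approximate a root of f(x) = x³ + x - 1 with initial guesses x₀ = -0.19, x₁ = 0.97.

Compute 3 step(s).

f(x) = x³ + x - 1
x₀ = -0.19, x₁ = 0.97

Secant formula: x_{n+1} = x_n - f(x_n)(x_n - x_{n-1})/(f(x_n) - f(x_{n-1}))

Iteration 1:
  f(-0.190000) = -1.196859
  f(0.970000) = 0.882673
  x_2 = 0.970000 - 0.882673×(0.970000 - (-0.190000))/(0.882673 - (-1.196859))
       = 0.477629
Iteration 2:
  f(0.970000) = 0.882673
  f(0.477629) = -0.413409
  x_3 = 0.477629 - (-0.413409)×(0.477629 - 0.970000)/(-0.413409 - 0.882673)
       = 0.634680
Iteration 3:
  f(0.477629) = -0.413409
  f(0.634680) = -0.109659
  x_4 = 0.634680 - (-0.109659)×(0.634680 - 0.477629)/(-0.109659 - (-0.413409))
       = 0.691378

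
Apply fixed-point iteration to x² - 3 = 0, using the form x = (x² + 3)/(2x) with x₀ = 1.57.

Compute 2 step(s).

Equation: x² - 3 = 0
Fixed-point form: x = (x² + 3)/(2x)
x₀ = 1.57

x_1 = g(1.570000) = 1.740414
x_2 = g(1.740414) = 1.732071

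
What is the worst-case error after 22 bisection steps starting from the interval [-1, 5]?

Bisection error bound: |error| ≤ (b-a)/2^n
|error| ≤ (5 - (-1))/2^22 = 6/2^22
|error| ≤ 0.0000014305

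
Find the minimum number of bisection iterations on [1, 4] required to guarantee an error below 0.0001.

We need (b-a)/2^n ≤ 0.0001
(4 - 1)/2^n ≤ 0.0001
3/2^n ≤ 0.0001
2^n ≥ 30000
n ≥ log₂(30000) = 14.87
n ≥ 15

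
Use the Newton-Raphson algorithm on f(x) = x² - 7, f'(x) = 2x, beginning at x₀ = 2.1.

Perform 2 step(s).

f(x) = x² - 7
f'(x) = 2x
x₀ = 2.1

Newton-Raphson formula: x_{n+1} = x_n - f(x_n)/f'(x_n)

Iteration 1:
  f(2.100000) = -2.590000
  f'(2.100000) = 4.200000
  x_1 = 2.100000 - (-2.590000)/4.200000 = 2.716667
Iteration 2:
  f(2.716667) = 0.380278
  f'(2.716667) = 5.433333
  x_2 = 2.716667 - 0.380278/5.433333 = 2.646677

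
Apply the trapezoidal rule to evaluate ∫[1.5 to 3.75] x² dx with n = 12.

f(x) = x²
a = 1.5, b = 3.75, n = 12
h = (b - a)/n = 0.187500

Trapezoidal rule: (h/2)[f(x₀) + 2f(x₁) + 2f(x₂) + ... + f(xₙ)]

x_0 = 1.5000, f(x_0) = 2.250000, coefficient = 1
x_1 = 1.6875, f(x_1) = 2.847656, coefficient = 2
x_2 = 1.8750, f(x_2) = 3.515625, coefficient = 2
x_3 = 2.0625, f(x_3) = 4.253906, coefficient = 2
x_4 = 2.2500, f(x_4) = 5.062500, coefficient = 2
x_5 = 2.4375, f(x_5) = 5.941406, coefficient = 2
x_6 = 2.6250, f(x_6) = 6.890625, coefficient = 2
x_7 = 2.8125, f(x_7) = 7.910156, coefficient = 2
x_8 = 3.0000, f(x_8) = 9.000000, coefficient = 2
x_9 = 3.1875, f(x_9) = 10.160156, coefficient = 2
x_10 = 3.3750, f(x_10) = 11.390625, coefficient = 2
x_11 = 3.5625, f(x_11) = 12.691406, coefficient = 2
x_12 = 3.7500, f(x_12) = 14.062500, coefficient = 1

I ≈ (0.187500/2) × 175.640625 = 16.466309
Exact value: 16.453125
Error: 0.013184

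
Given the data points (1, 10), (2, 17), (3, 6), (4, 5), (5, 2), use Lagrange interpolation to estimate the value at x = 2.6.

Lagrange interpolation formula:
P(x) = Σ yᵢ × Lᵢ(x)
where Lᵢ(x) = Π_{j≠i} (x - xⱼ)/(xᵢ - xⱼ)

L_0(2.6) = (2.6 - 2)/(1 - 2) × (2.6 - 3)/(1 - 3) × (2.6 - 4)/(1 - 4) × (2.6 - 5)/(1 - 5) = -0.033600
L_1(2.6) = (2.6 - 1)/(2 - 1) × (2.6 - 3)/(2 - 3) × (2.6 - 4)/(2 - 4) × (2.6 - 5)/(2 - 5) = 0.358400
L_2(2.6) = (2.6 - 1)/(3 - 1) × (2.6 - 2)/(3 - 2) × (2.6 - 4)/(3 - 4) × (2.6 - 5)/(3 - 5) = 0.806400
L_3(2.6) = (2.6 - 1)/(4 - 1) × (2.6 - 2)/(4 - 2) × (2.6 - 3)/(4 - 3) × (2.6 - 5)/(4 - 5) = -0.153600
L_4(2.6) = (2.6 - 1)/(5 - 1) × (2.6 - 2)/(5 - 2) × (2.6 - 3)/(5 - 3) × (2.6 - 4)/(5 - 4) = 0.022400

P(2.6) = 10×L_0(2.6) + 17×L_1(2.6) + 6×L_2(2.6) + 5×L_3(2.6) + 2×L_4(2.6)
P(2.6) = 9.872000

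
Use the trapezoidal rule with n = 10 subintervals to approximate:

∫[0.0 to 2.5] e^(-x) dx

f(x) = e^(-x)
a = 0.0, b = 2.5, n = 10
h = (b - a)/n = 0.250000

Trapezoidal rule: (h/2)[f(x₀) + 2f(x₁) + 2f(x₂) + ... + f(xₙ)]

x_0 = 0.0000, f(x_0) = 1.000000, coefficient = 1
x_1 = 0.2500, f(x_1) = 0.778801, coefficient = 2
x_2 = 0.5000, f(x_2) = 0.606531, coefficient = 2
x_3 = 0.7500, f(x_3) = 0.472367, coefficient = 2
x_4 = 1.0000, f(x_4) = 0.367879, coefficient = 2
x_5 = 1.2500, f(x_5) = 0.286505, coefficient = 2
x_6 = 1.5000, f(x_6) = 0.223130, coefficient = 2
x_7 = 1.7500, f(x_7) = 0.173774, coefficient = 2
x_8 = 2.0000, f(x_8) = 0.135335, coefficient = 2
x_9 = 2.2500, f(x_9) = 0.105399, coefficient = 2
x_10 = 2.5000, f(x_10) = 0.082085, coefficient = 1

I ≈ (0.250000/2) × 7.381527 = 0.922691
Exact value: 0.917915
Error: 0.004776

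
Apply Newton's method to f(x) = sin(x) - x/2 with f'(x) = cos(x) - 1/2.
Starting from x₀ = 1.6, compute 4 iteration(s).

f(x) = sin(x) - x/2
f'(x) = cos(x) - 1/2
x₀ = 1.6

Newton-Raphson formula: x_{n+1} = x_n - f(x_n)/f'(x_n)

Iteration 1:
  f(1.600000) = 0.199574
  f'(1.600000) = -0.529200
  x_1 = 1.600000 - 0.199574/(-0.529200) = 1.977124
Iteration 2:
  f(1.977124) = -0.069983
  f'(1.977124) = -0.895238
  x_2 = 1.977124 - (-0.069983)/(-0.895238) = 1.898951
Iteration 3:
  f(1.898951) = -0.002837
  f'(1.898951) = -0.822297
  x_3 = 1.898951 - (-0.002837)/(-0.822297) = 1.895501
Iteration 4:
  f(1.895501) = -0.000006
  f'(1.895501) = -0.819029
  x_4 = 1.895501 - (-0.000006)/(-0.819029) = 1.895494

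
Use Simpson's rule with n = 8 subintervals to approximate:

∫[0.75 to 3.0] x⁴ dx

f(x) = x⁴
a = 0.75, b = 3.0, n = 8
h = (b - a)/n = 0.281250

Simpson's rule: (h/3)[f(x₀) + 4f(x₁) + 2f(x₂) + ... + f(xₙ)]

x_0 = 0.7500, f(x_0) = 0.316406, coefficient = 1
x_1 = 1.0312, f(x_1) = 1.130982, coefficient = 4
x_2 = 1.3125, f(x_2) = 2.967545, coefficient = 2
x_3 = 1.5938, f(x_3) = 6.451798, coefficient = 4
x_4 = 1.8750, f(x_4) = 12.359619, coefficient = 2
x_5 = 2.1562, f(x_5) = 21.617051, coefficient = 4
x_6 = 2.4375, f(x_6) = 35.300308, coefficient = 2
x_7 = 2.7188, f(x_7) = 54.635774, coefficient = 4
x_8 = 3.0000, f(x_8) = 81.000000, coefficient = 1

I ≈ (0.281250/3) × 517.913773 = 48.554416
Exact value: 48.552539
Error: 0.001877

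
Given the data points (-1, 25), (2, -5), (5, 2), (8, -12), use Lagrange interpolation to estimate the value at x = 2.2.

Lagrange interpolation formula:
P(x) = Σ yᵢ × Lᵢ(x)
where Lᵢ(x) = Π_{j≠i} (x - xⱼ)/(xᵢ - xⱼ)

L_0(2.2) = (2.2 - 2)/(-1 - 2) × (2.2 - 5)/(-1 - 5) × (2.2 - 8)/(-1 - 8) = -0.020049
L_1(2.2) = (2.2 - (-1))/(2 - (-1)) × (2.2 - 5)/(2 - 5) × (2.2 - 8)/(2 - 8) = 0.962370
L_2(2.2) = (2.2 - (-1))/(5 - (-1)) × (2.2 - 2)/(5 - 2) × (2.2 - 8)/(5 - 8) = 0.068741
L_3(2.2) = (2.2 - (-1))/(8 - (-1)) × (2.2 - 2)/(8 - 2) × (2.2 - 5)/(8 - 5) = -0.011062

P(2.2) = 25×L_0(2.2) + (-5)×L_1(2.2) + 2×L_2(2.2) + (-12)×L_3(2.2)
P(2.2) = -5.042864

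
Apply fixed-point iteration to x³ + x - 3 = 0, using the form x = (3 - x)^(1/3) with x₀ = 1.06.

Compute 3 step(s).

Equation: x³ + x - 3 = 0
Fixed-point form: x = (3 - x)^(1/3)
x₀ = 1.06

x_1 = g(1.060000) = 1.247194
x_2 = g(1.247194) = 1.205715
x_3 = g(1.205715) = 1.215152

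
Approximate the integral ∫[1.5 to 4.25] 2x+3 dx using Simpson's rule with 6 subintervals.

f(x) = 2x+3
a = 1.5, b = 4.25, n = 6
h = (b - a)/n = 0.458333

Simpson's rule: (h/3)[f(x₀) + 4f(x₁) + 2f(x₂) + ... + f(xₙ)]

x_0 = 1.5000, f(x_0) = 6.000000, coefficient = 1
x_1 = 1.9583, f(x_1) = 6.916667, coefficient = 4
x_2 = 2.4167, f(x_2) = 7.833333, coefficient = 2
x_3 = 2.8750, f(x_3) = 8.750000, coefficient = 4
x_4 = 3.3333, f(x_4) = 9.666667, coefficient = 2
x_5 = 3.7917, f(x_5) = 10.583333, coefficient = 4
x_6 = 4.2500, f(x_6) = 11.500000, coefficient = 1

I ≈ (0.458333/3) × 157.500000 = 24.062500
Exact value: 24.062500
Error: 0.000000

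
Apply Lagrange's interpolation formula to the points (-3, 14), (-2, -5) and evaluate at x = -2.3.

Lagrange interpolation formula:
P(x) = Σ yᵢ × Lᵢ(x)
where Lᵢ(x) = Π_{j≠i} (x - xⱼ)/(xᵢ - xⱼ)

L_0(-2.3) = (-2.3 - (-2))/(-3 - (-2)) = 0.300000
L_1(-2.3) = (-2.3 - (-3))/(-2 - (-3)) = 0.700000

P(-2.3) = 14×L_0(-2.3) + (-5)×L_1(-2.3)
P(-2.3) = 0.700000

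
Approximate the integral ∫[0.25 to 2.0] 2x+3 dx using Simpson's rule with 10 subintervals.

f(x) = 2x+3
a = 0.25, b = 2.0, n = 10
h = (b - a)/n = 0.175000

Simpson's rule: (h/3)[f(x₀) + 4f(x₁) + 2f(x₂) + ... + f(xₙ)]

x_0 = 0.2500, f(x_0) = 3.500000, coefficient = 1
x_1 = 0.4250, f(x_1) = 3.850000, coefficient = 4
x_2 = 0.6000, f(x_2) = 4.200000, coefficient = 2
x_3 = 0.7750, f(x_3) = 4.550000, coefficient = 4
x_4 = 0.9500, f(x_4) = 4.900000, coefficient = 2
x_5 = 1.1250, f(x_5) = 5.250000, coefficient = 4
x_6 = 1.3000, f(x_6) = 5.600000, coefficient = 2
x_7 = 1.4750, f(x_7) = 5.950000, coefficient = 4
x_8 = 1.6500, f(x_8) = 6.300000, coefficient = 2
x_9 = 1.8250, f(x_9) = 6.650000, coefficient = 4
x_10 = 2.0000, f(x_10) = 7.000000, coefficient = 1

I ≈ (0.175000/3) × 157.500000 = 9.187500
Exact value: 9.187500
Error: 0.000000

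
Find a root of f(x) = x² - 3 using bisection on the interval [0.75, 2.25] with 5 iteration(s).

f(x) = x² - 3
Initial interval: [0.75, 2.25]

Iteration 1:
  c_1 = (0.750000 + 2.250000)/2 = 1.500000
  f(c_1) = f(1.500000) = -0.750000
  f(a) × f(c) ≥ 0, new interval: [1.500000, 2.250000]
Iteration 2:
  c_2 = (1.500000 + 2.250000)/2 = 1.875000
  f(c_2) = f(1.875000) = 0.515625
  f(a) × f(c) < 0, new interval: [1.500000, 1.875000]
Iteration 3:
  c_3 = (1.500000 + 1.875000)/2 = 1.687500
  f(c_3) = f(1.687500) = -0.152344
  f(a) × f(c) ≥ 0, new interval: [1.687500, 1.875000]
Iteration 4:
  c_4 = (1.687500 + 1.875000)/2 = 1.781250
  f(c_4) = f(1.781250) = 0.172852
  f(a) × f(c) < 0, new interval: [1.687500, 1.781250]
Iteration 5:
  c_5 = (1.687500 + 1.781250)/2 = 1.734375
  f(c_5) = f(1.734375) = 0.008057
  f(a) × f(c) < 0, new interval: [1.687500, 1.734375]

After 5 iteration(s), the approximation is c_5 = 1.734375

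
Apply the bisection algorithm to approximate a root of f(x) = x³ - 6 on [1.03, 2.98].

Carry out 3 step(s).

f(x) = x³ - 6
Initial interval: [1.03, 2.98]

Iteration 1:
  c_1 = (1.030000 + 2.980000)/2 = 2.005000
  f(c_1) = f(2.005000) = 2.060150
  f(a) × f(c) < 0, new interval: [1.030000, 2.005000]
Iteration 2:
  c_2 = (1.030000 + 2.005000)/2 = 1.517500
  f(c_2) = f(1.517500) = -2.505492
  f(a) × f(c) ≥ 0, new interval: [1.517500, 2.005000]
Iteration 3:
  c_3 = (1.517500 + 2.005000)/2 = 1.761250
  f(c_3) = f(1.761250) = -0.536600
  f(a) × f(c) ≥ 0, new interval: [1.761250, 2.005000]

After 3 iteration(s), the approximation is c_3 = 1.761250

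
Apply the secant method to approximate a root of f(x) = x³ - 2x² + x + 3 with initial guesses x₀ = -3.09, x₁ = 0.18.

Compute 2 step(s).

f(x) = x³ - 2x² + x + 3
x₀ = -3.09, x₁ = 0.18

Secant formula: x_{n+1} = x_n - f(x_n)(x_n - x_{n-1})/(f(x_n) - f(x_{n-1}))

Iteration 1:
  f(-3.090000) = -48.689829
  f(0.180000) = 3.121032
  x_2 = 0.180000 - 3.121032×(0.180000 - (-3.090000))/(3.121032 - (-48.689829))
       = -0.016981
Iteration 2:
  f(0.180000) = 3.121032
  f(-0.016981) = 2.982437
  x_3 = -0.016981 - 2.982437×(-0.016981 - 0.180000)/(2.982437 - 3.121032)
       = -4.255839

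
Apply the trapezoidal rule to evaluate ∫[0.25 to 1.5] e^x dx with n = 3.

f(x) = e^x
a = 0.25, b = 1.5, n = 3
h = (b - a)/n = 0.416667

Trapezoidal rule: (h/2)[f(x₀) + 2f(x₁) + 2f(x₂) + ... + f(xₙ)]

x_0 = 0.2500, f(x_0) = 1.284025, coefficient = 1
x_1 = 0.6667, f(x_1) = 1.947734, coefficient = 2
x_2 = 1.0833, f(x_2) = 2.954512, coefficient = 2
x_3 = 1.5000, f(x_3) = 4.481689, coefficient = 1

I ≈ (0.416667/2) × 15.570206 = 3.243793
Exact value: 3.197664
Error: 0.046129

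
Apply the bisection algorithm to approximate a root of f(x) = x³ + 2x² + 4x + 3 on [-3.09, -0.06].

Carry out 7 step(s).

f(x) = x³ + 2x² + 4x + 3
Initial interval: [-3.09, -0.06]

Iteration 1:
  c_1 = (-3.090000 + (-0.060000))/2 = -1.575000
  f(c_1) = f(-1.575000) = -2.245734
  f(a) × f(c) ≥ 0, new interval: [-1.575000, -0.060000]
Iteration 2:
  c_2 = (-1.575000 + (-0.060000))/2 = -0.817500
  f(c_2) = f(-0.817500) = 0.520272
  f(a) × f(c) < 0, new interval: [-1.575000, -0.817500]
Iteration 3:
  c_3 = (-1.575000 + (-0.817500))/2 = -1.196250
  f(c_3) = f(-1.196250) = -0.634822
  f(a) × f(c) ≥ 0, new interval: [-1.196250, -0.817500]
Iteration 4:
  c_4 = (-1.196250 + (-0.817500))/2 = -1.006875
  f(c_4) = f(-1.006875) = -0.020673
  f(a) × f(c) ≥ 0, new interval: [-1.006875, -0.817500]
Iteration 5:
  c_5 = (-1.006875 + (-0.817500))/2 = -0.912187
  f(c_5) = f(-0.912187) = 0.256404
  f(a) × f(c) < 0, new interval: [-1.006875, -0.912187]
Iteration 6:
  c_6 = (-1.006875 + (-0.912187))/2 = -0.959531
  f(c_6) = f(-0.959531) = 0.119835
  f(a) × f(c) < 0, new interval: [-1.006875, -0.959531]
Iteration 7:
  c_7 = (-1.006875 + (-0.959531))/2 = -0.983203
  f(c_7) = f(-0.983203) = 0.050113
  f(a) × f(c) < 0, new interval: [-1.006875, -0.983203]

After 7 iteration(s), the approximation is c_7 = -0.983203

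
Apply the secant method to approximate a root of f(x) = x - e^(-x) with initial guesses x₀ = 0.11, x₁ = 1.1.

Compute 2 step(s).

f(x) = x - e^(-x)
x₀ = 0.11, x₁ = 1.1

Secant formula: x_{n+1} = x_n - f(x_n)(x_n - x_{n-1})/(f(x_n) - f(x_{n-1}))

Iteration 1:
  f(0.110000) = -0.785834
  f(1.100000) = 0.767129
  x_2 = 1.100000 - 0.767129×(1.100000 - 0.110000)/(0.767129 - (-0.785834))
       = 0.610962
Iteration 2:
  f(1.100000) = 0.767129
  f(0.610962) = 0.068134
  x_3 = 0.610962 - 0.068134×(0.610962 - 1.100000)/(0.068134 - 0.767129)
       = 0.563294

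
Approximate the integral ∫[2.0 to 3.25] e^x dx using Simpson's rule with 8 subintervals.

f(x) = e^x
a = 2.0, b = 3.25, n = 8
h = (b - a)/n = 0.156250

Simpson's rule: (h/3)[f(x₀) + 4f(x₁) + 2f(x₂) + ... + f(xₙ)]

x_0 = 2.0000, f(x_0) = 7.389056, coefficient = 1
x_1 = 2.1562, f(x_1) = 8.638682, coefficient = 4
x_2 = 2.3125, f(x_2) = 10.099642, coefficient = 2
x_3 = 2.4688, f(x_3) = 11.807678, coefficient = 4
x_4 = 2.6250, f(x_4) = 13.804574, coefficient = 2
x_5 = 2.7812, f(x_5) = 16.139182, coefficient = 4
x_6 = 2.9375, f(x_6) = 18.868616, coefficient = 2
x_7 = 3.0938, f(x_7) = 22.059647, coefficient = 4
x_8 = 3.2500, f(x_8) = 25.790340, coefficient = 1

I ≈ (0.156250/3) × 353.305816 = 18.401345
Exact value: 18.401284
Error: 0.000061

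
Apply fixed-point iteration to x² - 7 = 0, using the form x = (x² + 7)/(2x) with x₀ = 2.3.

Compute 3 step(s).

Equation: x² - 7 = 0
Fixed-point form: x = (x² + 7)/(2x)
x₀ = 2.3

x_1 = g(2.300000) = 2.671739
x_2 = g(2.671739) = 2.645878
x_3 = g(2.645878) = 2.645751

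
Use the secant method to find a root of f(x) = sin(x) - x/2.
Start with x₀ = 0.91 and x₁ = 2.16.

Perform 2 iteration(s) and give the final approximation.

f(x) = sin(x) - x/2
x₀ = 0.91, x₁ = 2.16

Secant formula: x_{n+1} = x_n - f(x_n)(x_n - x_{n-1})/(f(x_n) - f(x_{n-1}))

Iteration 1:
  f(0.910000) = 0.334504
  f(2.160000) = -0.248617
  x_2 = 2.160000 - (-0.248617)×(2.160000 - 0.910000)/(-0.248617 - 0.334504)
       = 1.627056
Iteration 2:
  f(2.160000) = -0.248617
  f(1.627056) = 0.184890
  x_3 = 1.627056 - 0.184890×(1.627056 - 2.160000)/(0.184890 - (-0.248617))
       = 1.854356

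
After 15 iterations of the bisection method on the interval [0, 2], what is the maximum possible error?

Bisection error bound: |error| ≤ (b-a)/2^n
|error| ≤ (2 - 0)/2^15 = 2/2^15
|error| ≤ 0.0000610352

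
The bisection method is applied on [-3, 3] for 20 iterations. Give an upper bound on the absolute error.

Bisection error bound: |error| ≤ (b-a)/2^n
|error| ≤ (3 - (-3))/2^20 = 6/2^20
|error| ≤ 0.0000057220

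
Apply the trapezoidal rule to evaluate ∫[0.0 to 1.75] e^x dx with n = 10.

f(x) = e^x
a = 0.0, b = 1.75, n = 10
h = (b - a)/n = 0.175000

Trapezoidal rule: (h/2)[f(x₀) + 2f(x₁) + 2f(x₂) + ... + f(xₙ)]

x_0 = 0.0000, f(x_0) = 1.000000, coefficient = 1
x_1 = 0.1750, f(x_1) = 1.191246, coefficient = 2
x_2 = 0.3500, f(x_2) = 1.419068, coefficient = 2
x_3 = 0.5250, f(x_3) = 1.690459, coefficient = 2
x_4 = 0.7000, f(x_4) = 2.013753, coefficient = 2
x_5 = 0.8750, f(x_5) = 2.398875, coefficient = 2
x_6 = 1.0500, f(x_6) = 2.857651, coefficient = 2
x_7 = 1.2250, f(x_7) = 3.404166, coefficient = 2
x_8 = 1.4000, f(x_8) = 4.055200, coefficient = 2
x_9 = 1.5750, f(x_9) = 4.830742, coefficient = 2
x_10 = 1.7500, f(x_10) = 5.754603, coefficient = 1

I ≈ (0.175000/2) × 54.476921 = 4.766731
Exact value: 4.754603
Error: 0.012128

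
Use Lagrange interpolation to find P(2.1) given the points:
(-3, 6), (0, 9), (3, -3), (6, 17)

Lagrange interpolation formula:
P(x) = Σ yᵢ × Lᵢ(x)
where Lᵢ(x) = Π_{j≠i} (x - xⱼ)/(xᵢ - xⱼ)

L_0(2.1) = (2.1 - 0)/(-3 - 0) × (2.1 - 3)/(-3 - 3) × (2.1 - 6)/(-3 - 6) = -0.045500
L_1(2.1) = (2.1 - (-3))/(0 - (-3)) × (2.1 - 3)/(0 - 3) × (2.1 - 6)/(0 - 6) = 0.331500
L_2(2.1) = (2.1 - (-3))/(3 - (-3)) × (2.1 - 0)/(3 - 0) × (2.1 - 6)/(3 - 6) = 0.773500
L_3(2.1) = (2.1 - (-3))/(6 - (-3)) × (2.1 - 0)/(6 - 0) × (2.1 - 3)/(6 - 3) = -0.059500

P(2.1) = 6×L_0(2.1) + 9×L_1(2.1) + (-3)×L_2(2.1) + 17×L_3(2.1)
P(2.1) = -0.621500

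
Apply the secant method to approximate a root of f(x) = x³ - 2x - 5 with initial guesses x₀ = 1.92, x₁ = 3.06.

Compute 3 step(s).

f(x) = x³ - 2x - 5
x₀ = 1.92, x₁ = 3.06

Secant formula: x_{n+1} = x_n - f(x_n)(x_n - x_{n-1})/(f(x_n) - f(x_{n-1}))

Iteration 1:
  f(1.920000) = -1.762112
  f(3.060000) = 17.532616
  x_2 = 3.060000 - 17.532616×(3.060000 - 1.920000)/(17.532616 - (-1.762112))
       = 2.024112
Iteration 2:
  f(3.060000) = 17.532616
  f(2.024112) = -0.755380
  x_3 = 2.024112 - (-0.755380)×(2.024112 - 3.060000)/(-0.755380 - 17.532616)
       = 2.066899
Iteration 3:
  f(2.024112) = -0.755380
  f(2.066899) = -0.303860
  x_4 = 2.066899 - (-0.303860)×(2.066899 - 2.024112)/(-0.303860 - (-0.755380))
       = 2.095693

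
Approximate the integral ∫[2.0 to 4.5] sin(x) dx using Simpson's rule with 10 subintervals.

f(x) = sin(x)
a = 2.0, b = 4.5, n = 10
h = (b - a)/n = 0.250000

Simpson's rule: (h/3)[f(x₀) + 4f(x₁) + 2f(x₂) + ... + f(xₙ)]

x_0 = 2.0000, f(x_0) = 0.909297, coefficient = 1
x_1 = 2.2500, f(x_1) = 0.778073, coefficient = 4
x_2 = 2.5000, f(x_2) = 0.598472, coefficient = 2
x_3 = 2.7500, f(x_3) = 0.381661, coefficient = 4
x_4 = 3.0000, f(x_4) = 0.141120, coefficient = 2
x_5 = 3.2500, f(x_5) = -0.108195, coefficient = 4
x_6 = 3.5000, f(x_6) = -0.350783, coefficient = 2
x_7 = 3.7500, f(x_7) = -0.571561, coefficient = 4
x_8 = 4.0000, f(x_8) = -0.756802, coefficient = 2
x_9 = 4.2500, f(x_9) = -0.894989, coefficient = 4
x_10 = 4.5000, f(x_10) = -0.977530, coefficient = 1

I ≈ (0.250000/3) × -2.464266 = -0.205356
Exact value: -0.205351
Error: 0.000004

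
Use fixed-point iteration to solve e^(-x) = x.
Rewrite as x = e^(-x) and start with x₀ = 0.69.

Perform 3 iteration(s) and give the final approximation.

Equation: e^(-x) = x
Fixed-point form: x = e^(-x)
x₀ = 0.69

x_1 = g(0.690000) = 0.501576
x_2 = g(0.501576) = 0.605575
x_3 = g(0.605575) = 0.545760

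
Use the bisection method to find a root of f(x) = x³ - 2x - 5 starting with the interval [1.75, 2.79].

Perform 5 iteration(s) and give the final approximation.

f(x) = x³ - 2x - 5
Initial interval: [1.75, 2.79]

Iteration 1:
  c_1 = (1.750000 + 2.790000)/2 = 2.270000
  f(c_1) = f(2.270000) = 2.157083
  f(a) × f(c) < 0, new interval: [1.750000, 2.270000]
Iteration 2:
  c_2 = (1.750000 + 2.270000)/2 = 2.010000
  f(c_2) = f(2.010000) = -0.899399
  f(a) × f(c) ≥ 0, new interval: [2.010000, 2.270000]
Iteration 3:
  c_3 = (2.010000 + 2.270000)/2 = 2.140000
  f(c_3) = f(2.140000) = 0.520344
  f(a) × f(c) < 0, new interval: [2.010000, 2.140000]
Iteration 4:
  c_4 = (2.010000 + 2.140000)/2 = 2.075000
  f(c_4) = f(2.075000) = -0.215828
  f(a) × f(c) ≥ 0, new interval: [2.075000, 2.140000]
Iteration 5:
  c_5 = (2.075000 + 2.140000)/2 = 2.107500
  f(c_5) = f(2.107500) = 0.145580
  f(a) × f(c) < 0, new interval: [2.075000, 2.107500]

After 5 iteration(s), the approximation is c_5 = 2.107500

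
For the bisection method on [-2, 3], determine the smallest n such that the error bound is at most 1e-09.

We need (b-a)/2^n ≤ 1e-09
(3 - (-2))/2^n ≤ 1e-09
5/2^n ≤ 1e-09
2^n ≥ 5000000000
n ≥ log₂(5000000000) = 32.22
n ≥ 33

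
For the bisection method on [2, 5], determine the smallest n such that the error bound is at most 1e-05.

We need (b-a)/2^n ≤ 1e-05
(5 - 2)/2^n ≤ 1e-05
3/2^n ≤ 1e-05
2^n ≥ 300000
n ≥ log₂(300000) = 18.19
n ≥ 19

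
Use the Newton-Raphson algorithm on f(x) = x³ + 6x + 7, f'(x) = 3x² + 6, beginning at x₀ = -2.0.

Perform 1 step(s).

f(x) = x³ + 6x + 7
f'(x) = 3x² + 6
x₀ = -2.0

Newton-Raphson formula: x_{n+1} = x_n - f(x_n)/f'(x_n)

Iteration 1:
  f(-2.000000) = -13.000000
  f'(-2.000000) = 18.000000
  x_1 = -2.000000 - (-13.000000)/18.000000 = -1.277778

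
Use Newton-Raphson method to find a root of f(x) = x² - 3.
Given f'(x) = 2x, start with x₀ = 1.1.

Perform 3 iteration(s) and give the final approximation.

f(x) = x² - 3
f'(x) = 2x
x₀ = 1.1

Newton-Raphson formula: x_{n+1} = x_n - f(x_n)/f'(x_n)

Iteration 1:
  f(1.100000) = -1.790000
  f'(1.100000) = 2.200000
  x_1 = 1.100000 - (-1.790000)/2.200000 = 1.913636
Iteration 2:
  f(1.913636) = 0.662004
  f'(1.913636) = 3.827273
  x_2 = 1.913636 - 0.662004/3.827273 = 1.740666
Iteration 3:
  f(1.740666) = 0.029919
  f'(1.740666) = 3.481332
  x_3 = 1.740666 - 0.029919/3.481332 = 1.732072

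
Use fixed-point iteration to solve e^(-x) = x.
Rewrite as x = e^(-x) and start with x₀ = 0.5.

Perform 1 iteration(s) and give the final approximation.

Equation: e^(-x) = x
Fixed-point form: x = e^(-x)
x₀ = 0.5

x_1 = g(0.500000) = 0.606531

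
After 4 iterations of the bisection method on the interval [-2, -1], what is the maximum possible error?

Bisection error bound: |error| ≤ (b-a)/2^n
|error| ≤ (-1 - (-2))/2^4 = 1/2^4
|error| ≤ 0.0625000000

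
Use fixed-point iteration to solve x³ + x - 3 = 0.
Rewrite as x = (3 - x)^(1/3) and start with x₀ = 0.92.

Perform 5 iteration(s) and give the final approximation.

Equation: x³ + x - 3 = 0
Fixed-point form: x = (3 - x)^(1/3)
x₀ = 0.92

x_1 = g(0.920000) = 1.276501
x_2 = g(1.276501) = 1.198957
x_3 = g(1.198957) = 1.216675
x_4 = g(1.216675) = 1.212672
x_5 = g(1.212672) = 1.213579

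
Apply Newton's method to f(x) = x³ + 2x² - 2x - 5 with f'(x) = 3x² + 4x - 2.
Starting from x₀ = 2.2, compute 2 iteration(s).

f(x) = x³ + 2x² - 2x - 5
f'(x) = 3x² + 4x - 2
x₀ = 2.2

Newton-Raphson formula: x_{n+1} = x_n - f(x_n)/f'(x_n)

Iteration 1:
  f(2.200000) = 10.928000
  f'(2.200000) = 21.320000
  x_1 = 2.200000 - 10.928000/21.320000 = 1.687430
Iteration 2:
  f(1.687430) = 2.124797
  f'(1.687430) = 13.291975
  x_2 = 1.687430 - 2.124797/13.291975 = 1.527574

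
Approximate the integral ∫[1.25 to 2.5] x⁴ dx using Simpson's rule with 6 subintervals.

f(x) = x⁴
a = 1.25, b = 2.5, n = 6
h = (b - a)/n = 0.208333

Simpson's rule: (h/3)[f(x₀) + 4f(x₁) + 2f(x₂) + ... + f(xₙ)]

x_0 = 1.2500, f(x_0) = 2.441406, coefficient = 1
x_1 = 1.4583, f(x_1) = 4.523006, coefficient = 4
x_2 = 1.6667, f(x_2) = 7.716049, coefficient = 2
x_3 = 1.8750, f(x_3) = 12.359619, coefficient = 4
x_4 = 2.0833, f(x_4) = 18.838011, coefficient = 2
x_5 = 2.2917, f(x_5) = 27.580732, coefficient = 4
x_6 = 2.5000, f(x_6) = 39.062500, coefficient = 1

I ≈ (0.208333/3) × 272.465459 = 18.921212
Exact value: 18.920898
Error: 0.000314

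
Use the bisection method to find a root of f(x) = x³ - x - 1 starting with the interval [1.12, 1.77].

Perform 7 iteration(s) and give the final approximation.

f(x) = x³ - x - 1
Initial interval: [1.12, 1.77]

Iteration 1:
  c_1 = (1.120000 + 1.770000)/2 = 1.445000
  f(c_1) = f(1.445000) = 0.572196
  f(a) × f(c) < 0, new interval: [1.120000, 1.445000]
Iteration 2:
  c_2 = (1.120000 + 1.445000)/2 = 1.282500
  f(c_2) = f(1.282500) = -0.173036
  f(a) × f(c) ≥ 0, new interval: [1.282500, 1.445000]
Iteration 3:
  c_3 = (1.282500 + 1.445000)/2 = 1.363750
  f(c_3) = f(1.363750) = 0.172571
  f(a) × f(c) < 0, new interval: [1.282500, 1.363750]
Iteration 4:
  c_4 = (1.282500 + 1.363750)/2 = 1.323125
  f(c_4) = f(1.323125) = -0.006783
  f(a) × f(c) ≥ 0, new interval: [1.323125, 1.363750]
Iteration 5:
  c_5 = (1.323125 + 1.363750)/2 = 1.343438
  f(c_5) = f(1.343438) = 0.081231
  f(a) × f(c) < 0, new interval: [1.323125, 1.343438]
Iteration 6:
  c_6 = (1.323125 + 1.343438)/2 = 1.333281
  f(c_6) = f(1.333281) = 0.036811
  f(a) × f(c) < 0, new interval: [1.323125, 1.333281]
Iteration 7:
  c_7 = (1.323125 + 1.333281)/2 = 1.328203
  f(c_7) = f(1.328203) = 0.014911
  f(a) × f(c) < 0, new interval: [1.323125, 1.328203]

After 7 iteration(s), the approximation is c_7 = 1.328203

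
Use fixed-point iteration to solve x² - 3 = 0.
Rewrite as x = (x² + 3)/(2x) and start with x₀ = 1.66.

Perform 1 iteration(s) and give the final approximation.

Equation: x² - 3 = 0
Fixed-point form: x = (x² + 3)/(2x)
x₀ = 1.66

x_1 = g(1.660000) = 1.733614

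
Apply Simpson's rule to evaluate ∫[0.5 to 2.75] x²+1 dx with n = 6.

f(x) = x²+1
a = 0.5, b = 2.75, n = 6
h = (b - a)/n = 0.375000

Simpson's rule: (h/3)[f(x₀) + 4f(x₁) + 2f(x₂) + ... + f(xₙ)]

x_0 = 0.5000, f(x_0) = 1.250000, coefficient = 1
x_1 = 0.8750, f(x_1) = 1.765625, coefficient = 4
x_2 = 1.2500, f(x_2) = 2.562500, coefficient = 2
x_3 = 1.6250, f(x_3) = 3.640625, coefficient = 4
x_4 = 2.0000, f(x_4) = 5.000000, coefficient = 2
x_5 = 2.3750, f(x_5) = 6.640625, coefficient = 4
x_6 = 2.7500, f(x_6) = 8.562500, coefficient = 1

I ≈ (0.375000/3) × 73.125000 = 9.140625
Exact value: 9.140625
Error: 0.000000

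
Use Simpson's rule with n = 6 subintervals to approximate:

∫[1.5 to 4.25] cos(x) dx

f(x) = cos(x)
a = 1.5, b = 4.25, n = 6
h = (b - a)/n = 0.458333

Simpson's rule: (h/3)[f(x₀) + 4f(x₁) + 2f(x₂) + ... + f(xₙ)]

x_0 = 1.5000, f(x_0) = 0.070737, coefficient = 1
x_1 = 1.9583, f(x_1) = -0.377909, coefficient = 4
x_2 = 2.4167, f(x_2) = -0.748549, coefficient = 2
x_3 = 2.8750, f(x_3) = -0.964674, coefficient = 4
x_4 = 3.3333, f(x_4) = -0.981674, coefficient = 2
x_5 = 3.7917, f(x_5) = -0.796039, coefficient = 4
x_6 = 4.2500, f(x_6) = -0.446087, coefficient = 1

I ≈ (0.458333/3) × -12.390285 = -1.892960
Exact value: -1.892484
Error: 0.000476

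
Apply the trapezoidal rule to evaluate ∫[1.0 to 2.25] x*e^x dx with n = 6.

f(x) = x*e^x
a = 1.0, b = 2.25, n = 6
h = (b - a)/n = 0.208333

Trapezoidal rule: (h/2)[f(x₀) + 2f(x₁) + 2f(x₂) + ... + f(xₙ)]

x_0 = 1.0000, f(x_0) = 2.718282, coefficient = 1
x_1 = 1.2083, f(x_1) = 4.045379, coefficient = 2
x_2 = 1.4167, f(x_2) = 5.841417, coefficient = 2
x_3 = 1.6250, f(x_3) = 8.252431, coefficient = 2
x_4 = 1.8333, f(x_4) = 11.466952, coefficient = 2
x_5 = 2.0417, f(x_5) = 15.727852, coefficient = 2
x_6 = 2.2500, f(x_6) = 21.347406, coefficient = 1

I ≈ (0.208333/2) × 114.733748 = 11.951432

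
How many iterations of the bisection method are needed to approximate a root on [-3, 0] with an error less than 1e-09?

We need (b-a)/2^n ≤ 1e-09
(0 - (-3))/2^n ≤ 1e-09
3/2^n ≤ 1e-09
2^n ≥ 3000000000
n ≥ log₂(3000000000) = 31.48
n ≥ 32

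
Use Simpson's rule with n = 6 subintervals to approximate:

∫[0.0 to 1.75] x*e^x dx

f(x) = x*e^x
a = 0.0, b = 1.75, n = 6
h = (b - a)/n = 0.291667

Simpson's rule: (h/3)[f(x₀) + 4f(x₁) + 2f(x₂) + ... + f(xₙ)]

x_0 = 0.0000, f(x_0) = 0.000000, coefficient = 1
x_1 = 0.2917, f(x_1) = 0.390442, coefficient = 4
x_2 = 0.5833, f(x_2) = 1.045334, coefficient = 2
x_3 = 0.8750, f(x_3) = 2.099016, coefficient = 4
x_4 = 1.1667, f(x_4) = 3.746482, coefficient = 2
x_5 = 1.4583, f(x_5) = 6.269067, coefficient = 4
x_6 = 1.7500, f(x_6) = 10.070555, coefficient = 1

I ≈ (0.291667/3) × 54.688286 = 5.316917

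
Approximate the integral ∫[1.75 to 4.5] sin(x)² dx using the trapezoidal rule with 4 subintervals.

f(x) = sin(x)²
a = 1.75, b = 4.5, n = 4
h = (b - a)/n = 0.687500

Trapezoidal rule: (h/2)[f(x₀) + 2f(x₁) + 2f(x₂) + ... + f(xₙ)]

x_0 = 1.7500, f(x_0) = 0.968228, coefficient = 1
x_1 = 2.4375, f(x_1) = 0.419052, coefficient = 2
x_2 = 3.1250, f(x_2) = 0.000275, coefficient = 2
x_3 = 3.8125, f(x_3) = 0.386507, coefficient = 2
x_4 = 4.5000, f(x_4) = 0.955565, coefficient = 1

I ≈ (0.687500/2) × 3.535463 = 1.215315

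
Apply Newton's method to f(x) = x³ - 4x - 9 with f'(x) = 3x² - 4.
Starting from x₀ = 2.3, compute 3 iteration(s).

f(x) = x³ - 4x - 9
f'(x) = 3x² - 4
x₀ = 2.3

Newton-Raphson formula: x_{n+1} = x_n - f(x_n)/f'(x_n)

Iteration 1:
  f(2.300000) = -6.033000
  f'(2.300000) = 11.870000
  x_1 = 2.300000 - (-6.033000)/11.870000 = 2.808256
Iteration 2:
  f(2.808256) = 1.913732
  f'(2.808256) = 19.658907
  x_2 = 2.808256 - 1.913732/19.658907 = 2.710909
Iteration 3:
  f(2.710909) = 0.078914
  f'(2.710909) = 18.047087
  x_3 = 2.710909 - 0.078914/18.047087 = 2.706537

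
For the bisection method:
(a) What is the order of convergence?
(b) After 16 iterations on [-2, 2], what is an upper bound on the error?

(a) Bisection has linear (order 1) convergence; the error is halved each step.

(b) Error bound = (b-a)/2^n = (2 - (-2))/2^{16}
    = 4/2^{16}

(a) 1 (linear); (b) error ≤ 6.10e-05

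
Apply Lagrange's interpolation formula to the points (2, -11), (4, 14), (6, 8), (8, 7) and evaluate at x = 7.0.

Lagrange interpolation formula:
P(x) = Σ yᵢ × Lᵢ(x)
where Lᵢ(x) = Π_{j≠i} (x - xⱼ)/(xᵢ - xⱼ)

L_0(7.0) = (7.0 - 4)/(2 - 4) × (7.0 - 6)/(2 - 6) × (7.0 - 8)/(2 - 8) = 0.062500
L_1(7.0) = (7.0 - 2)/(4 - 2) × (7.0 - 6)/(4 - 6) × (7.0 - 8)/(4 - 8) = -0.312500
L_2(7.0) = (7.0 - 2)/(6 - 2) × (7.0 - 4)/(6 - 4) × (7.0 - 8)/(6 - 8) = 0.937500
L_3(7.0) = (7.0 - 2)/(8 - 2) × (7.0 - 4)/(8 - 4) × (7.0 - 6)/(8 - 6) = 0.312500

P(7.0) = (-11)×L_0(7.0) + 14×L_1(7.0) + 8×L_2(7.0) + 7×L_3(7.0)
P(7.0) = 4.625000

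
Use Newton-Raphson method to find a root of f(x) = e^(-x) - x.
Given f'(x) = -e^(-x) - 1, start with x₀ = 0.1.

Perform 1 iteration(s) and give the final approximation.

f(x) = e^(-x) - x
f'(x) = -e^(-x) - 1
x₀ = 0.1

Newton-Raphson formula: x_{n+1} = x_n - f(x_n)/f'(x_n)

Iteration 1:
  f(0.100000) = 0.804837
  f'(0.100000) = -1.904837
  x_1 = 0.100000 - 0.804837/(-1.904837) = 0.522523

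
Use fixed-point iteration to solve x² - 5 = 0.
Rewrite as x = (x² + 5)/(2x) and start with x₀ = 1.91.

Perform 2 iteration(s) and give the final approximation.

Equation: x² - 5 = 0
Fixed-point form: x = (x² + 5)/(2x)
x₀ = 1.91

x_1 = g(1.910000) = 2.263901
x_2 = g(2.263901) = 2.236239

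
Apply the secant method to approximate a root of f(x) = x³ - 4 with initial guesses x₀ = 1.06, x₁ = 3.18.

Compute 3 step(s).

f(x) = x³ - 4
x₀ = 1.06, x₁ = 3.18

Secant formula: x_{n+1} = x_n - f(x_n)(x_n - x_{n-1})/(f(x_n) - f(x_{n-1}))

Iteration 1:
  f(1.060000) = -2.808984
  f(3.180000) = 28.157432
  x_2 = 3.180000 - 28.157432×(3.180000 - 1.060000)/(28.157432 - (-2.808984))
       = 1.252307
Iteration 2:
  f(3.180000) = 28.157432
  f(1.252307) = -2.036043
  x_3 = 1.252307 - (-2.036043)×(1.252307 - 3.180000)/(-2.036043 - 28.157432)
       = 1.382297
Iteration 3:
  f(1.252307) = -2.036043
  f(1.382297) = -1.358782
  x_4 = 1.382297 - (-1.358782)×(1.382297 - 1.252307)/(-1.358782 - (-2.036043))
       = 1.643096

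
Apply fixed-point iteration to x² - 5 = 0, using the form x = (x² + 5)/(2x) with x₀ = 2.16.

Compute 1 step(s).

Equation: x² - 5 = 0
Fixed-point form: x = (x² + 5)/(2x)
x₀ = 2.16

x_1 = g(2.160000) = 2.237407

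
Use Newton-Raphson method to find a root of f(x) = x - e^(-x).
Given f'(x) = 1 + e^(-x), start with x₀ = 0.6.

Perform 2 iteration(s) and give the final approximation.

f(x) = x - e^(-x)
f'(x) = 1 + e^(-x)
x₀ = 0.6

Newton-Raphson formula: x_{n+1} = x_n - f(x_n)/f'(x_n)

Iteration 1:
  f(0.600000) = 0.051188
  f'(0.600000) = 1.548812
  x_1 = 0.600000 - 0.051188/1.548812 = 0.566950
Iteration 2:
  f(0.566950) = -0.000303
  f'(0.566950) = 1.567253
  x_2 = 0.566950 - (-0.000303)/1.567253 = 0.567143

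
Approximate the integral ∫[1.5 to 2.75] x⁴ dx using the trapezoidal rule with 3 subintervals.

f(x) = x⁴
a = 1.5, b = 2.75, n = 3
h = (b - a)/n = 0.416667

Trapezoidal rule: (h/2)[f(x₀) + 2f(x₁) + 2f(x₂) + ... + f(xₙ)]

x_0 = 1.5000, f(x_0) = 5.062500, coefficient = 1
x_1 = 1.9167, f(x_1) = 13.495419, coefficient = 2
x_2 = 2.3333, f(x_2) = 29.641975, coefficient = 2
x_3 = 2.7500, f(x_3) = 57.191406, coefficient = 1

I ≈ (0.416667/2) × 148.528694 = 30.943478
Exact value: 29.936523
Error: 1.006954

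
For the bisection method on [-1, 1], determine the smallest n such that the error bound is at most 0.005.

We need (b-a)/2^n ≤ 0.005
(1 - (-1))/2^n ≤ 0.005
2/2^n ≤ 0.005
2^n ≥ 400
n ≥ log₂(400) = 8.64
n ≥ 9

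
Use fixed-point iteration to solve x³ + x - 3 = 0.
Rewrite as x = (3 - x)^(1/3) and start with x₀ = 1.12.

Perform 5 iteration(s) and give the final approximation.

Equation: x³ + x - 3 = 0
Fixed-point form: x = (3 - x)^(1/3)
x₀ = 1.12

x_1 = g(1.120000) = 1.234201
x_2 = g(1.234201) = 1.208687
x_3 = g(1.208687) = 1.214480
x_4 = g(1.214480) = 1.213170
x_5 = g(1.213170) = 1.213466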